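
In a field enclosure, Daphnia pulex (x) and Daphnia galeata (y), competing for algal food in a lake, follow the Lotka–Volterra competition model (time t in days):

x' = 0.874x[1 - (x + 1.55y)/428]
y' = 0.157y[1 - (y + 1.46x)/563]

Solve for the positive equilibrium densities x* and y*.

Setting both brackets to zero gives the nullclines x + 1.55y = 428 and 1.46x + y = 563.
Substituting y = 563 - 1.46x into the first: x(1 - 1.55·1.46) = 428 - 1.55·563.
So x* = -445/-1.26 = 352, and then y* = 563 - 1.46·352 = 49.

x* ≈ 352, y* ≈ 49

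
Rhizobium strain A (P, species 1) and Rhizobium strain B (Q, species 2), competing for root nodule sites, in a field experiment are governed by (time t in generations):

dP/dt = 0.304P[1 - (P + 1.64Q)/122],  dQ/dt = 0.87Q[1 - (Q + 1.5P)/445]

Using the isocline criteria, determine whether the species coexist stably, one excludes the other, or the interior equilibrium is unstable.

species 2 excludes species 1

Compare the nullcline intercepts: K1/α12 = 122/1.64 = 74.4 < K2 = 445; K2/α21 = 445/1.5 = 297 > K1 = 122.
Since the inequalities point opposite ways, species 2 can invade but species 1 cannot.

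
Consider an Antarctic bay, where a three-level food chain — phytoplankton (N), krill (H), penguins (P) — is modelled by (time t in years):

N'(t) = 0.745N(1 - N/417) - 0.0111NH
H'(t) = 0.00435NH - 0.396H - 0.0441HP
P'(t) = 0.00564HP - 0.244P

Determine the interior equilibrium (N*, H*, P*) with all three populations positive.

From dP/dt = 0: 0.00564H* = 0.244, so H* = 43.3.
From dN/dt = 0: 0.745(1 - N*/417) = 0.0111·43.3, giving N* = 417·(1 - 0.645) = 148.
From dH/dt = 0: 0.00435·148 - 0.396 = 0.0441P*, so P* = 0.249/0.0441 = 5.64.

N* ≈ 148, H* ≈ 43.3, P* ≈ 5.64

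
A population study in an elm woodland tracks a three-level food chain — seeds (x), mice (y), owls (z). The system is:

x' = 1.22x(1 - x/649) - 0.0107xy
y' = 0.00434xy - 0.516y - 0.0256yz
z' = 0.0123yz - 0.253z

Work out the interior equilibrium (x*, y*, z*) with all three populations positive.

x* ≈ 532, y* ≈ 20.6, z* ≈ 70

From dz/dt = 0: 0.0123y* = 0.253, so y* = 20.6.
From dx/dt = 0: 1.22(1 - x*/649) = 0.0107·20.6, giving x* = 649·(1 - 0.18) = 532.
From dy/dt = 0: 0.00434·532 - 0.516 = 0.0256z*, so z* = 1.79/0.0256 = 70.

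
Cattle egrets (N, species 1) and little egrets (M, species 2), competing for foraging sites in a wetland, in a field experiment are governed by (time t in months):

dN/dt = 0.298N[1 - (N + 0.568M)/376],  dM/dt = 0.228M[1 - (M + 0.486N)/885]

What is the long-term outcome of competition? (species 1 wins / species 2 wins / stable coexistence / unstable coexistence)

Compare the nullcline intercepts: K1/α12 = 376/0.568 = 662 < K2 = 885; K2/α21 = 885/0.486 = 1820 > K1 = 376.
Since the inequalities point opposite ways, species 2 can invade but species 1 cannot.

species 2 excludes species 1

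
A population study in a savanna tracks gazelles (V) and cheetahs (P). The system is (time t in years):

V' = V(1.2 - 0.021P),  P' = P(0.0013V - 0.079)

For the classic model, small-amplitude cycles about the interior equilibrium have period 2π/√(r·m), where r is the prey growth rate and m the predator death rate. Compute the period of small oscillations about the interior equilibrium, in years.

Here r = 1.2 and m = 0.079, so r·m = 0.0948.
ω = √0.0948 = 0.308 per year, hence T = 2π/ω ≈ 20.4 years.

T ≈ 20.4 years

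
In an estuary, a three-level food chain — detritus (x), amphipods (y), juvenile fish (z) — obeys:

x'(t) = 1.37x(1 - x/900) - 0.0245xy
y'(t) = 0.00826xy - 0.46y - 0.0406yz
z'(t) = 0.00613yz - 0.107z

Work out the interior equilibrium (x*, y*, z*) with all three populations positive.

From dz/dt = 0: 0.00613y* = 0.107, so y* = 17.5.
From dx/dt = 0: 1.37(1 - x*/900) = 0.0245·17.5, giving x* = 900·(1 - 0.312) = 619.
From dy/dt = 0: 0.00826·619 - 0.46 = 0.0406z*, so z* = 4.65/0.0406 = 115.

x* ≈ 619, y* ≈ 17.5, z* ≈ 115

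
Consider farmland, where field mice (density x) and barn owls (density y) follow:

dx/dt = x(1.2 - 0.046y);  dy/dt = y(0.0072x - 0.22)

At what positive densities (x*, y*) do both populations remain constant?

Set dy/dt = 0 with y > 0: 0.0072x - 0.22 = 0, so x* = 0.22/0.0072 = 30.6.
Set dx/dt = 0 with x > 0: 1.2 - 0.046y = 0, so y* = 1.2/0.046 = 26.1.

x* ≈ 30.6, y* ≈ 26.1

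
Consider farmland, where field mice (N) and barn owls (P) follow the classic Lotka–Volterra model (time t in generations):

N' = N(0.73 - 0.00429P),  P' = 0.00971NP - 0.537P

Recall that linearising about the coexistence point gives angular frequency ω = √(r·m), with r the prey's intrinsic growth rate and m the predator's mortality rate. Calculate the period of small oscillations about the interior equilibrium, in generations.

T ≈ 10 generations

Here r = 0.73 and m = 0.537, so r·m = 0.392.
ω = √0.392 = 0.626 per generation, hence T = 2π/ω ≈ 10 generations.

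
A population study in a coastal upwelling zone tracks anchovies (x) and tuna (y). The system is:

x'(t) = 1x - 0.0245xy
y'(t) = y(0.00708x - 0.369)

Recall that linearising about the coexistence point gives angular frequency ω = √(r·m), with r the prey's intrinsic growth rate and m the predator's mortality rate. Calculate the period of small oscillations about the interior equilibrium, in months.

Here r = 1 and m = 0.369, so r·m = 0.369.
ω = √0.369 = 0.607 per month, hence T = 2π/ω ≈ 10.3 months.

T ≈ 10.3 months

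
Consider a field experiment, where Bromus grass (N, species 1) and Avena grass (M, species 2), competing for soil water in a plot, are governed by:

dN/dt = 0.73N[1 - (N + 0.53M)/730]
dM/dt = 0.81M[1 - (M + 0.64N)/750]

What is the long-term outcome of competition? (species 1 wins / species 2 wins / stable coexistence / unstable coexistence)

Compare the nullcline intercepts: K1/α12 = 730/0.53 = 1380 > K2 = 750; K2/α21 = 750/0.64 = 1170 > K1 = 730.
Since both inequalities hold, each species can invade when rare, so the interior equilibrium is stable.

stable coexistence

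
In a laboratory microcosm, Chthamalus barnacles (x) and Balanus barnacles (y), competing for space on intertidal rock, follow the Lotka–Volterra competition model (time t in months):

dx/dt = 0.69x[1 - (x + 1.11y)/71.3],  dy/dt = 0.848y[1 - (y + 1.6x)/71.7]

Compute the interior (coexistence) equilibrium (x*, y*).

x* ≈ 10.7, y* ≈ 54.6

Setting both brackets to zero gives the nullclines x + 1.11y = 71.3 and 1.6x + y = 71.7.
Substituting y = 71.7 - 1.6x into the first: x(1 - 1.11·1.6) = 71.3 - 1.11·71.7.
So x* = -8.29/-0.776 = 10.7, and then y* = 71.7 - 1.6·10.7 = 54.6.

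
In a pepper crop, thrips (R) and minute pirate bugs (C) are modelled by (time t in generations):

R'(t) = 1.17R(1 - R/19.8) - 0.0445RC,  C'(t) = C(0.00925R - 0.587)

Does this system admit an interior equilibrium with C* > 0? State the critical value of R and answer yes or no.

Threshold R = 63.5; K < 63.5, so no, the predator goes extinct.

The predator equation gives dC/dt > 0 only when R > 0.587/0.00925 = 63.5.
Without the predator, R → K = 19.8. Since 19.8 < 63.5, the predator cannot invade.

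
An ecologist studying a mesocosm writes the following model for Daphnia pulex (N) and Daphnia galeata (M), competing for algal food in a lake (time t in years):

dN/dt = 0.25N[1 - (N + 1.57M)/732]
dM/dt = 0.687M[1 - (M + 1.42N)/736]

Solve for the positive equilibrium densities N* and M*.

N* ≈ 344, M* ≈ 247

Setting both brackets to zero gives the nullclines N + 1.57M = 732 and 1.42N + M = 736.
Substituting M = 736 - 1.42N into the first: N(1 - 1.57·1.42) = 732 - 1.57·736.
So N* = -424/-1.23 = 344, and then M* = 736 - 1.42·344 = 247.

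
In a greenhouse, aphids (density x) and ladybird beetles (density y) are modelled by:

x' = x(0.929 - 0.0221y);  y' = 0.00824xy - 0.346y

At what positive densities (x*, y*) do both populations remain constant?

x* ≈ 42, y* ≈ 42

Set dy/dt = 0 with y > 0: 0.00824x - 0.346 = 0, so x* = 0.346/0.00824 = 42.
Set dx/dt = 0 with x > 0: 0.929 - 0.0221y = 0, so y* = 0.929/0.0221 = 42.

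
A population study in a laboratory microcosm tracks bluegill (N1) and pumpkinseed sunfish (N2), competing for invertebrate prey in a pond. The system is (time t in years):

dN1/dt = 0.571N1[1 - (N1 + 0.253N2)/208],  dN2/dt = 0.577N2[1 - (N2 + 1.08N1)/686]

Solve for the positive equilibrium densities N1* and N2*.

Setting both brackets to zero gives the nullclines N1 + 0.253N2 = 208 and 1.08N1 + N2 = 686.
Substituting N2 = 686 - 1.08N1 into the first: N1(1 - 0.253·1.08) = 208 - 0.253·686.
So N1* = 34.4/0.727 = 47.4, and then N2* = 686 - 1.08·47.4 = 635.

N1* ≈ 47.4, N2* ≈ 635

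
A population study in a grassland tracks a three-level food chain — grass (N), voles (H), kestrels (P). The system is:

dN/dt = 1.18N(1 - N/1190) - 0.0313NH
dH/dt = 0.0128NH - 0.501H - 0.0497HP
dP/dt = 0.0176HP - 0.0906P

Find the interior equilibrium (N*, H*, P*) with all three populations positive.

From dP/dt = 0: 0.0176H* = 0.0906, so H* = 5.15.
From dN/dt = 0: 1.18(1 - N*/1190) = 0.0313·5.15, giving N* = 1190·(1 - 0.137) = 1030.
From dH/dt = 0: 0.0128·1030 - 0.501 = 0.0497P*, so P* = 12.7/0.0497 = 255.

N* ≈ 1030, H* ≈ 5.15, P* ≈ 255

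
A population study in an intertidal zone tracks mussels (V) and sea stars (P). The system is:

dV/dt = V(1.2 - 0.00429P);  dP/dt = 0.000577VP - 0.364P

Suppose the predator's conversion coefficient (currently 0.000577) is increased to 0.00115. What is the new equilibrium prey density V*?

V* ≈ 317

At the interior fixed point, setting dP/dt = 0 with P > 0 fixes V* = (predator death rate)/(VP coefficient) — independent of the other coefficients.
With the change, V* = 0.364/0.00115 = 317; it falls from 631.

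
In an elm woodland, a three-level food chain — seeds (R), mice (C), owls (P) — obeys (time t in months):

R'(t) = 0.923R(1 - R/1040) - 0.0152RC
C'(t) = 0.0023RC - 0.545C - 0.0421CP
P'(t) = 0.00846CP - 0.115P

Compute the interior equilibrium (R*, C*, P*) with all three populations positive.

From dP/dt = 0: 0.00846C* = 0.115, so C* = 13.6.
From dR/dt = 0: 0.923(1 - R*/1040) = 0.0152·13.6, giving R* = 1040·(1 - 0.224) = 807.
From dC/dt = 0: 0.0023·807 - 0.545 = 0.0421P*, so P* = 1.31/0.0421 = 31.2.

R* ≈ 807, C* ≈ 13.6, P* ≈ 31.2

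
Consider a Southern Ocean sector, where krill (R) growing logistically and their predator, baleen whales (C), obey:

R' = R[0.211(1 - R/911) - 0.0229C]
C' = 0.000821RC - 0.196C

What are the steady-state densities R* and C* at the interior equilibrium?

From dC/dt = 0 with C > 0: 0.000821R* = 0.196, so R* = 239.
Substitute into dR/dt = 0: 0.211(1 - 239/911) = 0.0229C*.
The bracket is 0.738, giving C* = 0.156/0.0229 = 6.8.

R* ≈ 239, C* ≈ 6.8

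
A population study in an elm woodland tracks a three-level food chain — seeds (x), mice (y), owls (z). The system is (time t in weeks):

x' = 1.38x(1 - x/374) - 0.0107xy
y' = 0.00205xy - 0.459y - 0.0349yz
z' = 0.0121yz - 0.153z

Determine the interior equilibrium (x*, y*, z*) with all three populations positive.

x* ≈ 337, y* ≈ 12.6, z* ≈ 6.66

From dz/dt = 0: 0.0121y* = 0.153, so y* = 12.6.
From dx/dt = 0: 1.38(1 - x*/374) = 0.0107·12.6, giving x* = 374·(1 - 0.098) = 337.
From dy/dt = 0: 0.00205·337 - 0.459 = 0.0349z*, so z* = 0.233/0.0349 = 6.66.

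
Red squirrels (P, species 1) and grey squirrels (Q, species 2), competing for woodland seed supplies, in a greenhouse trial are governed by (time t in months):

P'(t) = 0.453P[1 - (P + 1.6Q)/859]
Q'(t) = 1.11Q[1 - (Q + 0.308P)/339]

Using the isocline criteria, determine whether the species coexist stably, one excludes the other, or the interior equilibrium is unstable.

Compare the nullcline intercepts: K1/α12 = 859/1.6 = 537 > K2 = 339; K2/α21 = 339/0.308 = 1100 > K1 = 859.
Since both inequalities hold, each species can invade when rare, so the interior equilibrium is stable.

stable coexistence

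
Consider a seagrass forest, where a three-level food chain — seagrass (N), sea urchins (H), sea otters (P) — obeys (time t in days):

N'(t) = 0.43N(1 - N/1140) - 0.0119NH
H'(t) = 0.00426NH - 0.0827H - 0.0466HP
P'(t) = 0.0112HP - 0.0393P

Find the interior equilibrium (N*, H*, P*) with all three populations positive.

From dP/dt = 0: 0.0112H* = 0.0393, so H* = 3.51.
From dN/dt = 0: 0.43(1 - N*/1140) = 0.0119·3.51, giving N* = 1140·(1 - 0.0971) = 1030.
From dH/dt = 0: 0.00426·1030 - 0.0827 = 0.0466P*, so P* = 4.3/0.0466 = 92.3.

N* ≈ 1030, H* ≈ 3.51, P* ≈ 92.3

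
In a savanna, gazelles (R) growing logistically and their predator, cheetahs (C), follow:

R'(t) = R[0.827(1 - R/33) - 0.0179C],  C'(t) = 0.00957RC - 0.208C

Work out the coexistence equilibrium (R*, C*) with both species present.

R* ≈ 21.7, C* ≈ 15.8

From dC/dt = 0 with C > 0: 0.00957R* = 0.208, so R* = 21.7.
Substitute into dR/dt = 0: 0.827(1 - 21.7/33) = 0.0179C*.
The bracket is 0.341, giving C* = 0.282/0.0179 = 15.8.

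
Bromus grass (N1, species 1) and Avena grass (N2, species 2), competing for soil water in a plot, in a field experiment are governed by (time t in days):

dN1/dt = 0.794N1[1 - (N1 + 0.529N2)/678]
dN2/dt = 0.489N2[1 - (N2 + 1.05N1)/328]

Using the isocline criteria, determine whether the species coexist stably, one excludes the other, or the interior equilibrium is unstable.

Compare the nullcline intercepts: K1/α12 = 678/0.529 = 1280 > K2 = 328; K2/α21 = 328/1.05 = 312 < K1 = 678.
Since the inequalities point opposite ways, species 1 can invade but species 2 cannot.

species 1 excludes species 2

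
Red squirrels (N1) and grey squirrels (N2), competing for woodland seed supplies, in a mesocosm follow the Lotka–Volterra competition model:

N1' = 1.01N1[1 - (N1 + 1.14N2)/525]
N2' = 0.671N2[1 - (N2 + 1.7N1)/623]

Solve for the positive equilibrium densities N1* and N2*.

N1* ≈ 197, N2* ≈ 287

Setting both brackets to zero gives the nullclines N1 + 1.14N2 = 525 and 1.7N1 + N2 = 623.
Substituting N2 = 623 - 1.7N1 into the first: N1(1 - 1.14·1.7) = 525 - 1.14·623.
So N1* = -185/-0.938 = 197, and then N2* = 623 - 1.7·197 = 287.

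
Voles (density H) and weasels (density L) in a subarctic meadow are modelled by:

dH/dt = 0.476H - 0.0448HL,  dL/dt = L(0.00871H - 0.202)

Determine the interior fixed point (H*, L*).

Set dL/dt = 0 with L > 0: 0.00871H - 0.202 = 0, so H* = 0.202/0.00871 = 23.2.
Set dH/dt = 0 with H > 0: 0.476 - 0.0448L = 0, so L* = 0.476/0.0448 = 10.6.

H* ≈ 23.2, L* ≈ 10.6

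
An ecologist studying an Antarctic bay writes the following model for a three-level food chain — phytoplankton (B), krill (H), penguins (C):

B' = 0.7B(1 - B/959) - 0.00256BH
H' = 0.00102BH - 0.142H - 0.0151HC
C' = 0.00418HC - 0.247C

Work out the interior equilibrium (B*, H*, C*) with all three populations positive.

From dC/dt = 0: 0.00418H* = 0.247, so H* = 59.1.
From dB/dt = 0: 0.7(1 - B*/959) = 0.00256·59.1, giving B* = 959·(1 - 0.216) = 752.
From dH/dt = 0: 0.00102·752 - 0.142 = 0.0151C*, so C* = 0.625/0.0151 = 41.4.

B* ≈ 752, H* ≈ 59.1, C* ≈ 41.4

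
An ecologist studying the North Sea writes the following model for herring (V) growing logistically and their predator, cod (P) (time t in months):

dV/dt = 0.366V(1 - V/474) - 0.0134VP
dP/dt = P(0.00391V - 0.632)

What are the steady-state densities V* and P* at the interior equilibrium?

V* ≈ 162, P* ≈ 18

From dP/dt = 0 with P > 0: 0.00391V* = 0.632, so V* = 162.
Substitute into dV/dt = 0: 0.366(1 - 162/474) = 0.0134P*.
The bracket is 0.659, giving P* = 0.241/0.0134 = 18.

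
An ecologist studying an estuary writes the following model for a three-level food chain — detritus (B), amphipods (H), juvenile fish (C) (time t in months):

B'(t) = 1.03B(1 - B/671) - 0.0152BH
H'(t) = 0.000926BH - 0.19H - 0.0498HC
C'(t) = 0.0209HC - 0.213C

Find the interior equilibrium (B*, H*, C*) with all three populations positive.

From dC/dt = 0: 0.0209H* = 0.213, so H* = 10.2.
From dB/dt = 0: 1.03(1 - B*/671) = 0.0152·10.2, giving B* = 671·(1 - 0.15) = 570.
From dH/dt = 0: 0.000926·570 - 0.19 = 0.0498C*, so C* = 0.338/0.0498 = 6.79.

B* ≈ 570, H* ≈ 10.2, C* ≈ 6.79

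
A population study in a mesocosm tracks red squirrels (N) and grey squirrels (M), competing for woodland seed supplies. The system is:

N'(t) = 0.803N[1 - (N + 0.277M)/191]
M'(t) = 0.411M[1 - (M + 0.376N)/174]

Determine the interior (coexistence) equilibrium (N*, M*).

Setting both brackets to zero gives the nullclines N + 0.277M = 191 and 0.376N + M = 174.
Substituting M = 174 - 0.376N into the first: N(1 - 0.277·0.376) = 191 - 0.277·174.
So N* = 143/0.896 = 159, and then M* = 174 - 0.376·159 = 114.

N* ≈ 159, M* ≈ 114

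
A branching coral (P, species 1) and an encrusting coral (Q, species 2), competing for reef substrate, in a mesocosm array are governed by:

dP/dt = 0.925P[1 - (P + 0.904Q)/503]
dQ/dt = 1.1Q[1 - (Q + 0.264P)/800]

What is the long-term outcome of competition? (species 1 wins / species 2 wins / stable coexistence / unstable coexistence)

Compare the nullcline intercepts: K1/α12 = 503/0.904 = 556 < K2 = 800; K2/α21 = 800/0.264 = 3030 > K1 = 503.
Since the inequalities point opposite ways, species 2 can invade but species 1 cannot.

species 2 excludes species 1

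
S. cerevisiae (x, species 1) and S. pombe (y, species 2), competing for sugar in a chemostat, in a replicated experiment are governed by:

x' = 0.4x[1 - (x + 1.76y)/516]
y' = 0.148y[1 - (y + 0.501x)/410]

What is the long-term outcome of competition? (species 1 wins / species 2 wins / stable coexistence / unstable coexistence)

species 2 excludes species 1

Compare the nullcline intercepts: K1/α12 = 516/1.76 = 293 < K2 = 410; K2/α21 = 410/0.501 = 818 > K1 = 516.
Since the inequalities point opposite ways, species 2 can invade but species 1 cannot.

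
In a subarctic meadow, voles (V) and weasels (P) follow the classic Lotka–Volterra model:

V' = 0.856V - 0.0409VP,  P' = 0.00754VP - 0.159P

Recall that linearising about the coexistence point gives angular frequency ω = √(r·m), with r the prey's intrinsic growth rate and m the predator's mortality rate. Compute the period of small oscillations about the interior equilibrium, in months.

Here r = 0.856 and m = 0.159, so r·m = 0.136.
ω = √0.136 = 0.369 per month, hence T = 2π/ω ≈ 17 months.

T ≈ 17 months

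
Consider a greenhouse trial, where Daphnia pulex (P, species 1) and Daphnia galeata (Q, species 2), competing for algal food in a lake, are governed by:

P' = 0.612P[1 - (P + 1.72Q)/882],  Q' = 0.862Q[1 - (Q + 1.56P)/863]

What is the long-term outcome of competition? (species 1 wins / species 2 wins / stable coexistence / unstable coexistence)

unstable coexistence (outcome depends on initial conditions)

Compare the nullcline intercepts: K1/α12 = 882/1.72 = 513 < K2 = 863; K2/α21 = 863/1.56 = 553 < K1 = 882.
Since both are reversed, neither can invade when rare; the interior point is a saddle.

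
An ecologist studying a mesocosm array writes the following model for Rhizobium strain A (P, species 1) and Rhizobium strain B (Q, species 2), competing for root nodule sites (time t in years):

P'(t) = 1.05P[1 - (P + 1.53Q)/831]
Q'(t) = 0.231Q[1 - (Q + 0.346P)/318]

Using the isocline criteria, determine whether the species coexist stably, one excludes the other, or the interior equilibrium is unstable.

Compare the nullcline intercepts: K1/α12 = 831/1.53 = 543 > K2 = 318; K2/α21 = 318/0.346 = 919 > K1 = 831.
Since both inequalities hold, each species can invade when rare, so the interior equilibrium is stable.

stable coexistence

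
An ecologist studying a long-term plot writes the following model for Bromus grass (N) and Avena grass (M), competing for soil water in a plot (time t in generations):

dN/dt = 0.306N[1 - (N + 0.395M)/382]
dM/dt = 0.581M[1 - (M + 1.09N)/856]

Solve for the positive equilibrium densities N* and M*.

N* ≈ 77.1, M* ≈ 772

Setting both brackets to zero gives the nullclines N + 0.395M = 382 and 1.09N + M = 856.
Substituting M = 856 - 1.09N into the first: N(1 - 0.395·1.09) = 382 - 0.395·856.
So N* = 43.9/0.569 = 77.1, and then M* = 856 - 1.09·77.1 = 772.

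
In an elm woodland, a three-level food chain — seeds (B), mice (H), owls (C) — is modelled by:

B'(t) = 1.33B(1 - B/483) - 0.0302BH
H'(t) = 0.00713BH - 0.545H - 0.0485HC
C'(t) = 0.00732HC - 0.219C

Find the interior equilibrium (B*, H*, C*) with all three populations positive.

B* ≈ 155, H* ≈ 29.9, C* ≈ 11.5

From dC/dt = 0: 0.00732H* = 0.219, so H* = 29.9.
From dB/dt = 0: 1.33(1 - B*/483) = 0.0302·29.9, giving B* = 483·(1 - 0.679) = 155.
From dH/dt = 0: 0.00713·155 - 0.545 = 0.0485C*, so C* = 0.559/0.0485 = 11.5.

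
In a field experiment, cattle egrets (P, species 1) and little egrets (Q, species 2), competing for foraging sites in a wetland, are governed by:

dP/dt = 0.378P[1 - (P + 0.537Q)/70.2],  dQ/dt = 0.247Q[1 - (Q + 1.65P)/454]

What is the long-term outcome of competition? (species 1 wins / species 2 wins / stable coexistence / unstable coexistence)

Compare the nullcline intercepts: K1/α12 = 70.2/0.537 = 131 < K2 = 454; K2/α21 = 454/1.65 = 275 > K1 = 70.2.
Since the inequalities point opposite ways, species 2 can invade but species 1 cannot.

species 2 excludes species 1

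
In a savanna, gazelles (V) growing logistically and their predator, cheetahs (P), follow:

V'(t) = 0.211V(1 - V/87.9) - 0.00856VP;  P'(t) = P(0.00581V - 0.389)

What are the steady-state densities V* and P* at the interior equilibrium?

V* ≈ 67, P* ≈ 5.87

From dP/dt = 0 with P > 0: 0.00581V* = 0.389, so V* = 67.
Substitute into dV/dt = 0: 0.211(1 - 67/87.9) = 0.00856P*.
The bracket is 0.238, giving P* = 0.0503/0.00856 = 5.87.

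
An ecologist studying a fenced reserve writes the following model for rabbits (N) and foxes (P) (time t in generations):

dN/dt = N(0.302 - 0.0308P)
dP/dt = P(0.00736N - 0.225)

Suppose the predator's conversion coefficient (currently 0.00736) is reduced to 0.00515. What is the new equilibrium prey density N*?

N* ≈ 43.7

At the interior fixed point, setting dP/dt = 0 with P > 0 fixes N* = (predator death rate)/(NP coefficient) — independent of the other coefficients.
With the change, N* = 0.225/0.00515 = 43.7; it rises from 30.6.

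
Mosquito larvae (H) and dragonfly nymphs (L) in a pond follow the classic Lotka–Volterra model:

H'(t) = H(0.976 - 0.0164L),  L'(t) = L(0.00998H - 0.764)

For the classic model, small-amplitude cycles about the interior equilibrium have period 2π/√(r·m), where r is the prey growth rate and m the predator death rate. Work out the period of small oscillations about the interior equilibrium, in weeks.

Here r = 0.976 and m = 0.764, so r·m = 0.746.
ω = √0.746 = 0.864 per week, hence T = 2π/ω ≈ 7.28 weeks.

T ≈ 7.28 weeks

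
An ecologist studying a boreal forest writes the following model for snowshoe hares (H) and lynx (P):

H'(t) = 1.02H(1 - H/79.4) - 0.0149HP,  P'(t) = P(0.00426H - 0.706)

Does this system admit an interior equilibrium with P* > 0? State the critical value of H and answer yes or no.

The predator equation gives dP/dt > 0 only when H > 0.706/0.00426 = 166.
Without the predator, H → K = 79.4. Since 79.4 < 166, the predator cannot invade.

Threshold H = 166; K < 166, so no, the predator goes extinct.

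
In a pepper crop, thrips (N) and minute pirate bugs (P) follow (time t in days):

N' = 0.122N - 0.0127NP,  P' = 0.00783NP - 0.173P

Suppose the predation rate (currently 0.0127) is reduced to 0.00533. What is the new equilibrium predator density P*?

At the interior fixed point, setting dN/dt = 0 with N > 0 fixes P* = (prey growth rate)/(NP coefficient) — independent of the other coefficients.
With the change, P* = 0.122/0.00533 = 22.9; it rises from 9.61.

P* ≈ 22.9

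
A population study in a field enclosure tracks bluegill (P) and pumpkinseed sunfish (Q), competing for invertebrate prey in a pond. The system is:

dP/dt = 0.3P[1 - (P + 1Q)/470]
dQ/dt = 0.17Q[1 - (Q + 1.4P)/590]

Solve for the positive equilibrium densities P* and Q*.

Setting both brackets to zero gives the nullclines P + 1Q = 470 and 1.4P + Q = 590.
Substituting Q = 590 - 1.4P into the first: P(1 - 1·1.4) = 470 - 1·590.
So P* = -120/-0.4 = 300, and then Q* = 590 - 1.4·300 = 170.

P* ≈ 300, Q* ≈ 170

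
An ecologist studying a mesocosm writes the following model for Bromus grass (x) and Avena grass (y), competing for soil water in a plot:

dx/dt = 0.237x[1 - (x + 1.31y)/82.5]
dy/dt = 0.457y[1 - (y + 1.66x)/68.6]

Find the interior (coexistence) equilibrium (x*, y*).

Setting both brackets to zero gives the nullclines x + 1.31y = 82.5 and 1.66x + y = 68.6.
Substituting y = 68.6 - 1.66x into the first: x(1 - 1.31·1.66) = 82.5 - 1.31·68.6.
So x* = -7.37/-1.17 = 6.27, and then y* = 68.6 - 1.66·6.27 = 58.2.

x* ≈ 6.27, y* ≈ 58.2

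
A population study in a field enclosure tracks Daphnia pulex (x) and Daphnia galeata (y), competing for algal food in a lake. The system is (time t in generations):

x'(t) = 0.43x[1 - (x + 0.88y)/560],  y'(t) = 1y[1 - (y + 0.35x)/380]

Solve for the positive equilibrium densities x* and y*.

x* ≈ 326, y* ≈ 266

Setting both brackets to zero gives the nullclines x + 0.88y = 560 and 0.35x + y = 380.
Substituting y = 380 - 0.35x into the first: x(1 - 0.88·0.35) = 560 - 0.88·380.
So x* = 226/0.692 = 326, and then y* = 380 - 0.35·326 = 266.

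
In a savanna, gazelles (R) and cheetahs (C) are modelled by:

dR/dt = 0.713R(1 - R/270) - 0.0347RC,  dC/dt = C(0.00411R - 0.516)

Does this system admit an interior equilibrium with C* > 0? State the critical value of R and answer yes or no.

Threshold R = 126; K > 126, so yes, the predator persists.

The predator equation gives dC/dt > 0 only when R > 0.516/0.00411 = 126.
Without the predator, R → K = 270. Since 270 > 126, the predator can invade and persist.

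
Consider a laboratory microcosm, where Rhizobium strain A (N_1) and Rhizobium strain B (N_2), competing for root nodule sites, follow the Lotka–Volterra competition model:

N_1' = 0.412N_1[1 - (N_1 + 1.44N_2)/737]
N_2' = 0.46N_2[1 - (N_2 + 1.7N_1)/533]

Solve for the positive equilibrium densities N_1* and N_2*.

N_1* ≈ 21.1, N_2* ≈ 497

Setting both brackets to zero gives the nullclines N_1 + 1.44N_2 = 737 and 1.7N_1 + N_2 = 533.
Substituting N_2 = 533 - 1.7N_1 into the first: N_1(1 - 1.44·1.7) = 737 - 1.44·533.
So N_1* = -30.5/-1.45 = 21.1, and then N_2* = 533 - 1.7·21.1 = 497.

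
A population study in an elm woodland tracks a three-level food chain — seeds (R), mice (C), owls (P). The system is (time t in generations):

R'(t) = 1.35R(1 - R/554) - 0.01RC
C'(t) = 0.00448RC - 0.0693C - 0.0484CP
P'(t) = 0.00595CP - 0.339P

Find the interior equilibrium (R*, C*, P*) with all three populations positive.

From dP/dt = 0: 0.00595C* = 0.339, so C* = 57.
From dR/dt = 0: 1.35(1 - R*/554) = 0.01·57, giving R* = 554·(1 - 0.422) = 320.
From dC/dt = 0: 0.00448·320 - 0.0693 = 0.0484P*, so P* = 1.37/0.0484 = 28.2.

R* ≈ 320, C* ≈ 57, P* ≈ 28.2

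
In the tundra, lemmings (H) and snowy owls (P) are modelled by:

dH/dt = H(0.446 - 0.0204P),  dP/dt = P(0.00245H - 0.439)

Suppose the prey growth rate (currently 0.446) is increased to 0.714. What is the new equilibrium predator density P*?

At the interior fixed point, setting dH/dt = 0 with H > 0 fixes P* = (prey growth rate)/(HP coefficient) — independent of the other coefficients.
With the change, P* = 0.714/0.0204 = 35; it rises from 21.9.

P* ≈ 35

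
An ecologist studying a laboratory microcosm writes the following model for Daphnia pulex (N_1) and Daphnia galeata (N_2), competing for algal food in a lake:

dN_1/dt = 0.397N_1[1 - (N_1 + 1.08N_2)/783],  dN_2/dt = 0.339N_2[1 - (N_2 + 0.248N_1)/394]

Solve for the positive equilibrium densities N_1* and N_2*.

Setting both brackets to zero gives the nullclines N_1 + 1.08N_2 = 783 and 0.248N_1 + N_2 = 394.
Substituting N_2 = 394 - 0.248N_1 into the first: N_1(1 - 1.08·0.248) = 783 - 1.08·394.
So N_1* = 357/0.732 = 488, and then N_2* = 394 - 0.248·488 = 273.

N_1* ≈ 488, N_2* ≈ 273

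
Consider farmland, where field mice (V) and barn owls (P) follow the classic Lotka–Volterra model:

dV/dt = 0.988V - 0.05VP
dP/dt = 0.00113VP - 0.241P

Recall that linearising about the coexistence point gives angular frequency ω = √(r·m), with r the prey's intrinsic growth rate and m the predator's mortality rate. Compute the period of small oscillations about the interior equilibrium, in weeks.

Here r = 0.988 and m = 0.241, so r·m = 0.238.
ω = √0.238 = 0.488 per week, hence T = 2π/ω ≈ 12.9 weeks.

T ≈ 12.9 weeks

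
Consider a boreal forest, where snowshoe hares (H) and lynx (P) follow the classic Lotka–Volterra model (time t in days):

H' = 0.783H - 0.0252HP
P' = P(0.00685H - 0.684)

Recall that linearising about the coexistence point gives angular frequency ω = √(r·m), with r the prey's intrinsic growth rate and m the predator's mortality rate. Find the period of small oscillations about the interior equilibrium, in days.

Here r = 0.783 and m = 0.684, so r·m = 0.536.
ω = √0.536 = 0.732 per day, hence T = 2π/ω ≈ 8.59 days.

T ≈ 8.59 days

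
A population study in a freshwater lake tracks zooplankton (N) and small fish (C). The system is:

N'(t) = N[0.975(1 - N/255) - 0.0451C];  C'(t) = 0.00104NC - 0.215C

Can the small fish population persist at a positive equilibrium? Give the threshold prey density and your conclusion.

Threshold N = 207; K > 207, so yes, the predator persists.

The predator equation gives dC/dt > 0 only when N > 0.215/0.00104 = 207.
Without the predator, N → K = 255. Since 255 > 207, the predator can invade and persist.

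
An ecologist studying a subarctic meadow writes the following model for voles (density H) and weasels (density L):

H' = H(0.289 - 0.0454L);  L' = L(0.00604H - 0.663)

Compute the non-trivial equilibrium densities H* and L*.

Set dL/dt = 0 with L > 0: 0.00604H - 0.663 = 0, so H* = 0.663/0.00604 = 110.
Set dH/dt = 0 with H > 0: 0.289 - 0.0454L = 0, so L* = 0.289/0.0454 = 6.37.

H* ≈ 110, L* ≈ 6.37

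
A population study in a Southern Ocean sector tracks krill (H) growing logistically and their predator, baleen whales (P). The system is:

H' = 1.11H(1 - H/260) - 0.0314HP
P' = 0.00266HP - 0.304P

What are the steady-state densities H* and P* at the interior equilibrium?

From dP/dt = 0 with P > 0: 0.00266H* = 0.304, so H* = 114.
Substitute into dH/dt = 0: 1.11(1 - 114/260) = 0.0314P*.
The bracket is 0.56, giving P* = 0.622/0.0314 = 19.8.

H* ≈ 114, P* ≈ 19.8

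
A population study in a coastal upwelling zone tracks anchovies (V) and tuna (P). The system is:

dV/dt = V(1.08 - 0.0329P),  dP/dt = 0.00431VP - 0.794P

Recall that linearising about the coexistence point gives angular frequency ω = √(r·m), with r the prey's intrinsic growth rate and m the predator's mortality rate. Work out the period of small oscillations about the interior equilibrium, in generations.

Here r = 1.08 and m = 0.794, so r·m = 0.858.
ω = √0.858 = 0.926 per generation, hence T = 2π/ω ≈ 6.79 generations.

T ≈ 6.79 generations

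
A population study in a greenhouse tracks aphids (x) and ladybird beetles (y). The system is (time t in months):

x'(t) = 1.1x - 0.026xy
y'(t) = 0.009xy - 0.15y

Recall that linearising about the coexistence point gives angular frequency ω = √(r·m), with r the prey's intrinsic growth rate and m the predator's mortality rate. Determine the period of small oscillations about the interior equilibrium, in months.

Here r = 1.1 and m = 0.15, so r·m = 0.165.
ω = √0.165 = 0.406 per month, hence T = 2π/ω ≈ 15.5 months.

T ≈ 15.5 months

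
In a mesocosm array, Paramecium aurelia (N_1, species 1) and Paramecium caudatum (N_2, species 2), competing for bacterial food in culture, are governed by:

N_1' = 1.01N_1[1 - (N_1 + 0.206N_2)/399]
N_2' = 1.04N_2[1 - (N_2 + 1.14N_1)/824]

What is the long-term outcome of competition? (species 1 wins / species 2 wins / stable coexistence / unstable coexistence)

stable coexistence

Compare the nullcline intercepts: K1/α12 = 399/0.206 = 1940 > K2 = 824; K2/α21 = 824/1.14 = 723 > K1 = 399.
Since both inequalities hold, each species can invade when rare, so the interior equilibrium is stable.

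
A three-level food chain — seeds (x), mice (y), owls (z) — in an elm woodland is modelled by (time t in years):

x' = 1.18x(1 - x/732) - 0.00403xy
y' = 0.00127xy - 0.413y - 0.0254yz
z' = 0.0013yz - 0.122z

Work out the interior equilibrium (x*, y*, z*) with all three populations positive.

From dz/dt = 0: 0.0013y* = 0.122, so y* = 93.8.
From dx/dt = 0: 1.18(1 - x*/732) = 0.00403·93.8, giving x* = 732·(1 - 0.321) = 497.
From dy/dt = 0: 0.00127·497 - 0.413 = 0.0254z*, so z* = 0.219/0.0254 = 8.61.

x* ≈ 497, y* ≈ 93.8, z* ≈ 8.61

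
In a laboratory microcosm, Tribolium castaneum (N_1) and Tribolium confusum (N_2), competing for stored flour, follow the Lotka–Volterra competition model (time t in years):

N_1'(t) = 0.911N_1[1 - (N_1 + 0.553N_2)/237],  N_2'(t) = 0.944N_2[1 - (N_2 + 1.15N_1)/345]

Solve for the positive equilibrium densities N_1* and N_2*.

Setting both brackets to zero gives the nullclines N_1 + 0.553N_2 = 237 and 1.15N_1 + N_2 = 345.
Substituting N_2 = 345 - 1.15N_1 into the first: N_1(1 - 0.553·1.15) = 237 - 0.553·345.
So N_1* = 46.2/0.364 = 127, and then N_2* = 345 - 1.15·127 = 199.

N_1* ≈ 127, N_2* ≈ 199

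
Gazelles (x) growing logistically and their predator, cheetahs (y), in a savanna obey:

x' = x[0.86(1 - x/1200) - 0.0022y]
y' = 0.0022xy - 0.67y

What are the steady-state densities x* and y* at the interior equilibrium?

x* ≈ 305, y* ≈ 292

From dy/dt = 0 with y > 0: 0.0022x* = 0.67, so x* = 305.
Substitute into dx/dt = 0: 0.86(1 - 305/1200) = 0.0022y*.
The bracket is 0.746, giving y* = 0.642/0.0022 = 292.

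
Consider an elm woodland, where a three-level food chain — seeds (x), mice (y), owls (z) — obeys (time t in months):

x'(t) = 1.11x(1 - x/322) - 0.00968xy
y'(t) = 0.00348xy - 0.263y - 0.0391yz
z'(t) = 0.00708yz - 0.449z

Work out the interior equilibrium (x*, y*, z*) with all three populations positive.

x* ≈ 144, y* ≈ 63.4, z* ≈ 6.08

From dz/dt = 0: 0.00708y* = 0.449, so y* = 63.4.
From dx/dt = 0: 1.11(1 - x*/322) = 0.00968·63.4, giving x* = 322·(1 - 0.553) = 144.
From dy/dt = 0: 0.00348·144 - 0.263 = 0.0391z*, so z* = 0.238/0.0391 = 6.08.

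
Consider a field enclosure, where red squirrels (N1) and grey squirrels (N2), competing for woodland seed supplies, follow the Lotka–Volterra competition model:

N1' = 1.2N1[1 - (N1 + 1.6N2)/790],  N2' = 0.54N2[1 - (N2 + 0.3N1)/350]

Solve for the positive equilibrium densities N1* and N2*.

Setting both brackets to zero gives the nullclines N1 + 1.6N2 = 790 and 0.3N1 + N2 = 350.
Substituting N2 = 350 - 0.3N1 into the first: N1(1 - 1.6·0.3) = 790 - 1.6·350.
So N1* = 230/0.52 = 442, and then N2* = 350 - 0.3·442 = 217.

N1* ≈ 442, N2* ≈ 217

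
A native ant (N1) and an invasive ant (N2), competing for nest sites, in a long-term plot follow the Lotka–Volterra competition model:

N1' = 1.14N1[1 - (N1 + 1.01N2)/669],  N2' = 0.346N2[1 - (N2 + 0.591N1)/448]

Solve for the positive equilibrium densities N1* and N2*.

Setting both brackets to zero gives the nullclines N1 + 1.01N2 = 669 and 0.591N1 + N2 = 448.
Substituting N2 = 448 - 0.591N1 into the first: N1(1 - 1.01·0.591) = 669 - 1.01·448.
So N1* = 217/0.403 = 537, and then N2* = 448 - 0.591·537 = 131.

N1* ≈ 537, N2* ≈ 131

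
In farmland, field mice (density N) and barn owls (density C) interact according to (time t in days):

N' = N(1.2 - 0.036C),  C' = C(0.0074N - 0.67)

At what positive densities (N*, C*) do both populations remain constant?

Set dC/dt = 0 with C > 0: 0.0074N - 0.67 = 0, so N* = 0.67/0.0074 = 90.5.
Set dN/dt = 0 with N > 0: 1.2 - 0.036C = 0, so C* = 1.2/0.036 = 33.3.

N* ≈ 90.5, C* ≈ 33.3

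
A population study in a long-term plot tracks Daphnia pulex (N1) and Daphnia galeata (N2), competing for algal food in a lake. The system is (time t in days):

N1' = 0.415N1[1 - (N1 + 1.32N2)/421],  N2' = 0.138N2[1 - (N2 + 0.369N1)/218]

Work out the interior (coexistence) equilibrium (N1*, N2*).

N1* ≈ 260, N2* ≈ 122

Setting both brackets to zero gives the nullclines N1 + 1.32N2 = 421 and 0.369N1 + N2 = 218.
Substituting N2 = 218 - 0.369N1 into the first: N1(1 - 1.32·0.369) = 421 - 1.32·218.
So N1* = 133/0.513 = 260, and then N2* = 218 - 0.369·260 = 122.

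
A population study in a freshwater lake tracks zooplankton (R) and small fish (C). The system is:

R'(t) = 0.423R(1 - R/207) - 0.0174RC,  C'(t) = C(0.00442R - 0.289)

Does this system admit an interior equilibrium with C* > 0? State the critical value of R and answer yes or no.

Threshold R = 65.4; K > 65.4, so yes, the predator persists.

The predator equation gives dC/dt > 0 only when R > 0.289/0.00442 = 65.4.
Without the predator, R → K = 207. Since 207 > 65.4, the predator can invade and persist.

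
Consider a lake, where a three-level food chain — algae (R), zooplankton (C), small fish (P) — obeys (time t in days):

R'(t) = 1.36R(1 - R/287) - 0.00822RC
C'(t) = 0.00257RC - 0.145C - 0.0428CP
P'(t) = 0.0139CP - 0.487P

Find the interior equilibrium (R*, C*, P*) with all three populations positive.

R* ≈ 226, C* ≈ 35, P* ≈ 10.2

From dP/dt = 0: 0.0139C* = 0.487, so C* = 35.
From dR/dt = 0: 1.36(1 - R*/287) = 0.00822·35, giving R* = 287·(1 - 0.212) = 226.
From dC/dt = 0: 0.00257·226 - 0.145 = 0.0428P*, so P* = 0.436/0.0428 = 10.2.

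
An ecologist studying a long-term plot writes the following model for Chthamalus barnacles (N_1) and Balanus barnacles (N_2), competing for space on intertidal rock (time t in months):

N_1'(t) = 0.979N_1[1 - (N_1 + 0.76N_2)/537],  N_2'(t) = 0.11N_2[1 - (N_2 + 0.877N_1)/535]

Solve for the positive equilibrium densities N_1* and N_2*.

N_1* ≈ 391, N_2* ≈ 192

Setting both brackets to zero gives the nullclines N_1 + 0.76N_2 = 537 and 0.877N_1 + N_2 = 535.
Substituting N_2 = 535 - 0.877N_1 into the first: N_1(1 - 0.76·0.877) = 537 - 0.76·535.
So N_1* = 130/0.333 = 391, and then N_2* = 535 - 0.877·391 = 192.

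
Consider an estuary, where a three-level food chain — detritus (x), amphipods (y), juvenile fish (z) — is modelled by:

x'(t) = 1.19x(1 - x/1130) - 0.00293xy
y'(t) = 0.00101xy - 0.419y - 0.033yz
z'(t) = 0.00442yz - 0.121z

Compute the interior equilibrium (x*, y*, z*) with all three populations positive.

From dz/dt = 0: 0.00442y* = 0.121, so y* = 27.4.
From dx/dt = 0: 1.19(1 - x*/1130) = 0.00293·27.4, giving x* = 1130·(1 - 0.0674) = 1050.
From dy/dt = 0: 0.00101·1050 - 0.419 = 0.033z*, so z* = 0.645/0.033 = 19.6.

x* ≈ 1050, y* ≈ 27.4, z* ≈ 19.6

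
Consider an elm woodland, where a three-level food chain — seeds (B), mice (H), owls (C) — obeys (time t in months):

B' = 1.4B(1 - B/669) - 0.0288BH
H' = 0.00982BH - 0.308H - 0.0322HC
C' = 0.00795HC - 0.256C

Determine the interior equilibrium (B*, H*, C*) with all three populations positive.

B* ≈ 226, H* ≈ 32.2, C* ≈ 59.3

From dC/dt = 0: 0.00795H* = 0.256, so H* = 32.2.
From dB/dt = 0: 1.4(1 - B*/669) = 0.0288·32.2, giving B* = 669·(1 - 0.662) = 226.
From dH/dt = 0: 0.00982·226 - 0.308 = 0.0322C*, so C* = 1.91/0.0322 = 59.3.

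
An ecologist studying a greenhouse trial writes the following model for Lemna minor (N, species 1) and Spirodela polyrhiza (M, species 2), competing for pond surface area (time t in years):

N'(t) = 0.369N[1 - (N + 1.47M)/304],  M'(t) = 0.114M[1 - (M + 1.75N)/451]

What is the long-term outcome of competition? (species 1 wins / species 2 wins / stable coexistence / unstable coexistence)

Compare the nullcline intercepts: K1/α12 = 304/1.47 = 207 < K2 = 451; K2/α21 = 451/1.75 = 258 < K1 = 304.
Since both are reversed, neither can invade when rare; the interior point is a saddle.

unstable coexistence (outcome depends on initial conditions)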